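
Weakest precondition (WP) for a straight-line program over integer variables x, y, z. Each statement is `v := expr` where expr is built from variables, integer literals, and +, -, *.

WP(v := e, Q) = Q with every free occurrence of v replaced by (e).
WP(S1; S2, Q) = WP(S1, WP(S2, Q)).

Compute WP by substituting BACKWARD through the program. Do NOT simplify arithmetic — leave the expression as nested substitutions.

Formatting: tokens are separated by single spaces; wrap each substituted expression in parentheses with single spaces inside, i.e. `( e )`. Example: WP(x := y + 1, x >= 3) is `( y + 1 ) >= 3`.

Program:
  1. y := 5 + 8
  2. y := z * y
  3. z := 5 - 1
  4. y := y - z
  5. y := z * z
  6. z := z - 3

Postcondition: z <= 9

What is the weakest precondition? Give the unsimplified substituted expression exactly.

post: z <= 9
stmt 6: z := z - 3  -- replace 1 occurrence(s) of z with (z - 3)
  => ( z - 3 ) <= 9
stmt 5: y := z * z  -- replace 0 occurrence(s) of y with (z * z)
  => ( z - 3 ) <= 9
stmt 4: y := y - z  -- replace 0 occurrence(s) of y with (y - z)
  => ( z - 3 ) <= 9
stmt 3: z := 5 - 1  -- replace 1 occurrence(s) of z with (5 - 1)
  => ( ( 5 - 1 ) - 3 ) <= 9
stmt 2: y := z * y  -- replace 0 occurrence(s) of y with (z * y)
  => ( ( 5 - 1 ) - 3 ) <= 9
stmt 1: y := 5 + 8  -- replace 0 occurrence(s) of y with (5 + 8)
  => ( ( 5 - 1 ) - 3 ) <= 9

Answer: ( ( 5 - 1 ) - 3 ) <= 9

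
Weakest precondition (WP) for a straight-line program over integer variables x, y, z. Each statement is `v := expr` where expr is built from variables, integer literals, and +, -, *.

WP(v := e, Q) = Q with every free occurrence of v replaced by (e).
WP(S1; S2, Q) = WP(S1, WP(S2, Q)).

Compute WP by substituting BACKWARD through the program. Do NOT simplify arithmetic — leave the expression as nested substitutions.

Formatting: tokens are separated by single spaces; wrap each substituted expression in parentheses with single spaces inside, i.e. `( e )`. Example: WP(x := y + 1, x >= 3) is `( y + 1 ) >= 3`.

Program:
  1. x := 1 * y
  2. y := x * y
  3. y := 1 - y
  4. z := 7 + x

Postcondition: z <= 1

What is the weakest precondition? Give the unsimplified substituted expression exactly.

Answer: ( 7 + ( 1 * y ) ) <= 1

Derivation:
post: z <= 1
stmt 4: z := 7 + x  -- replace 1 occurrence(s) of z with (7 + x)
  => ( 7 + x ) <= 1
stmt 3: y := 1 - y  -- replace 0 occurrence(s) of y with (1 - y)
  => ( 7 + x ) <= 1
stmt 2: y := x * y  -- replace 0 occurrence(s) of y with (x * y)
  => ( 7 + x ) <= 1
stmt 1: x := 1 * y  -- replace 1 occurrence(s) of x with (1 * y)
  => ( 7 + ( 1 * y ) ) <= 1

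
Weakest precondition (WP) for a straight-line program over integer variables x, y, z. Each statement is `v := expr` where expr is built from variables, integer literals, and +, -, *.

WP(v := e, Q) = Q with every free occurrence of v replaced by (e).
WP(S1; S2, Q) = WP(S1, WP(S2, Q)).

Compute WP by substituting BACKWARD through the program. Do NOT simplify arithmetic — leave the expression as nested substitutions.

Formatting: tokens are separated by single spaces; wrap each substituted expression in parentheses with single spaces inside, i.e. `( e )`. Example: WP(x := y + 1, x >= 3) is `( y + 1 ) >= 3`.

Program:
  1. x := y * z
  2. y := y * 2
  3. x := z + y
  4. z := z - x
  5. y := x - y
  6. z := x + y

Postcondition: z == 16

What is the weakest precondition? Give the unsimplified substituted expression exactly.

Answer: ( ( z + ( y * 2 ) ) + ( ( z + ( y * 2 ) ) - ( y * 2 ) ) ) == 16

Derivation:
post: z == 16
stmt 6: z := x + y  -- replace 1 occurrence(s) of z with (x + y)
  => ( x + y ) == 16
stmt 5: y := x - y  -- replace 1 occurrence(s) of y with (x - y)
  => ( x + ( x - y ) ) == 16
stmt 4: z := z - x  -- replace 0 occurrence(s) of z with (z - x)
  => ( x + ( x - y ) ) == 16
stmt 3: x := z + y  -- replace 2 occurrence(s) of x with (z + y)
  => ( ( z + y ) + ( ( z + y ) - y ) ) == 16
stmt 2: y := y * 2  -- replace 3 occurrence(s) of y with (y * 2)
  => ( ( z + ( y * 2 ) ) + ( ( z + ( y * 2 ) ) - ( y * 2 ) ) ) == 16
stmt 1: x := y * z  -- replace 0 occurrence(s) of x with (y * z)
  => ( ( z + ( y * 2 ) ) + ( ( z + ( y * 2 ) ) - ( y * 2 ) ) ) == 16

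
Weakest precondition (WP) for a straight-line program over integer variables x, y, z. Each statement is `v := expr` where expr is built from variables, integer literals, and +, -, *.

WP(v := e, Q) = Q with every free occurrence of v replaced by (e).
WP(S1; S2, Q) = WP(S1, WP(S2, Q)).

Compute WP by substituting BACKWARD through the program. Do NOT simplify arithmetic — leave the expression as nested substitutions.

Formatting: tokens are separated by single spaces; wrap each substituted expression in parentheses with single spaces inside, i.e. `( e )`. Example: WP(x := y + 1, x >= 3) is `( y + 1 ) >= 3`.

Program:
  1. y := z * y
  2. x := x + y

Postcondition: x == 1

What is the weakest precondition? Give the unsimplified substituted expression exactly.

Answer: ( x + ( z * y ) ) == 1

Derivation:
post: x == 1
stmt 2: x := x + y  -- replace 1 occurrence(s) of x with (x + y)
  => ( x + y ) == 1
stmt 1: y := z * y  -- replace 1 occurrence(s) of y with (z * y)
  => ( x + ( z * y ) ) == 1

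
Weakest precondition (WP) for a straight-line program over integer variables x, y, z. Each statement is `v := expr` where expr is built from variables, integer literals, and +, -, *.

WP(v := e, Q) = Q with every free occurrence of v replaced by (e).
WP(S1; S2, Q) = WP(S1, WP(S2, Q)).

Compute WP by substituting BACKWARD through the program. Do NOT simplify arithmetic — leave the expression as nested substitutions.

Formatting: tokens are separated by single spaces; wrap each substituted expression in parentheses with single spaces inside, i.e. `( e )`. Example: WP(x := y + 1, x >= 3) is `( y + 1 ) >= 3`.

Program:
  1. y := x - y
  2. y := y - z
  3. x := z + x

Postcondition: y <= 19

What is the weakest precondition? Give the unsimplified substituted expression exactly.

Answer: ( ( x - y ) - z ) <= 19

Derivation:
post: y <= 19
stmt 3: x := z + x  -- replace 0 occurrence(s) of x with (z + x)
  => y <= 19
stmt 2: y := y - z  -- replace 1 occurrence(s) of y with (y - z)
  => ( y - z ) <= 19
stmt 1: y := x - y  -- replace 1 occurrence(s) of y with (x - y)
  => ( ( x - y ) - z ) <= 19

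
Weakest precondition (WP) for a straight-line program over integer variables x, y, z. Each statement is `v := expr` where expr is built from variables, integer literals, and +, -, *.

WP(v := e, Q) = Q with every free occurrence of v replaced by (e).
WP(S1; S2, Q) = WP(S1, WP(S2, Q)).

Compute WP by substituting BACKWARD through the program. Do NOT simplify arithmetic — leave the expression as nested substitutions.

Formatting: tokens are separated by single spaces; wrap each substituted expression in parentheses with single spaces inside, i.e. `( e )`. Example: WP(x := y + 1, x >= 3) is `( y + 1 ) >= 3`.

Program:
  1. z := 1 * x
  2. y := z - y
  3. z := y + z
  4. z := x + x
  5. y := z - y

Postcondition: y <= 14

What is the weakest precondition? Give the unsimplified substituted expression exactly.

Answer: ( ( x + x ) - ( ( 1 * x ) - y ) ) <= 14

Derivation:
post: y <= 14
stmt 5: y := z - y  -- replace 1 occurrence(s) of y with (z - y)
  => ( z - y ) <= 14
stmt 4: z := x + x  -- replace 1 occurrence(s) of z with (x + x)
  => ( ( x + x ) - y ) <= 14
stmt 3: z := y + z  -- replace 0 occurrence(s) of z with (y + z)
  => ( ( x + x ) - y ) <= 14
stmt 2: y := z - y  -- replace 1 occurrence(s) of y with (z - y)
  => ( ( x + x ) - ( z - y ) ) <= 14
stmt 1: z := 1 * x  -- replace 1 occurrence(s) of z with (1 * x)
  => ( ( x + x ) - ( ( 1 * x ) - y ) ) <= 14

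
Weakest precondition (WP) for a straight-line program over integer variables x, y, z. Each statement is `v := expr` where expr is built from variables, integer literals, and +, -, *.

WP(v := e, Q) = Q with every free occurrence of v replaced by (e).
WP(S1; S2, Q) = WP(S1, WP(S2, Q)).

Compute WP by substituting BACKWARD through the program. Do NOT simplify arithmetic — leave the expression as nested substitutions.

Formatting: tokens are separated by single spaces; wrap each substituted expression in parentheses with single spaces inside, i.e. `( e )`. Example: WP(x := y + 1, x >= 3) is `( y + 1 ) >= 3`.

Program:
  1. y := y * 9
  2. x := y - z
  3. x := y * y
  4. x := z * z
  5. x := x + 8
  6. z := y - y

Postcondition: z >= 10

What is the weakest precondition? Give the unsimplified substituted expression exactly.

Answer: ( ( y * 9 ) - ( y * 9 ) ) >= 10

Derivation:
post: z >= 10
stmt 6: z := y - y  -- replace 1 occurrence(s) of z with (y - y)
  => ( y - y ) >= 10
stmt 5: x := x + 8  -- replace 0 occurrence(s) of x with (x + 8)
  => ( y - y ) >= 10
stmt 4: x := z * z  -- replace 0 occurrence(s) of x with (z * z)
  => ( y - y ) >= 10
stmt 3: x := y * y  -- replace 0 occurrence(s) of x with (y * y)
  => ( y - y ) >= 10
stmt 2: x := y - z  -- replace 0 occurrence(s) of x with (y - z)
  => ( y - y ) >= 10
stmt 1: y := y * 9  -- replace 2 occurrence(s) of y with (y * 9)
  => ( ( y * 9 ) - ( y * 9 ) ) >= 10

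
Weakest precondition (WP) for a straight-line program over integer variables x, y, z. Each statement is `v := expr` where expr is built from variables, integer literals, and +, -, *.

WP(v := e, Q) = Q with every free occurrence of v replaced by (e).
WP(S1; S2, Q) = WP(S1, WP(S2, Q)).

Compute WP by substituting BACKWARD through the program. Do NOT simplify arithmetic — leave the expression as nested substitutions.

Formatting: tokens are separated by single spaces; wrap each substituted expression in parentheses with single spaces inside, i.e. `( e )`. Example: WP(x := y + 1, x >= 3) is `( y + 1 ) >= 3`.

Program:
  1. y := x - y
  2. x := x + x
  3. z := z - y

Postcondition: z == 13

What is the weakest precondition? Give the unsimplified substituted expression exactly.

post: z == 13
stmt 3: z := z - y  -- replace 1 occurrence(s) of z with (z - y)
  => ( z - y ) == 13
stmt 2: x := x + x  -- replace 0 occurrence(s) of x with (x + x)
  => ( z - y ) == 13
stmt 1: y := x - y  -- replace 1 occurrence(s) of y with (x - y)
  => ( z - ( x - y ) ) == 13

Answer: ( z - ( x - y ) ) == 13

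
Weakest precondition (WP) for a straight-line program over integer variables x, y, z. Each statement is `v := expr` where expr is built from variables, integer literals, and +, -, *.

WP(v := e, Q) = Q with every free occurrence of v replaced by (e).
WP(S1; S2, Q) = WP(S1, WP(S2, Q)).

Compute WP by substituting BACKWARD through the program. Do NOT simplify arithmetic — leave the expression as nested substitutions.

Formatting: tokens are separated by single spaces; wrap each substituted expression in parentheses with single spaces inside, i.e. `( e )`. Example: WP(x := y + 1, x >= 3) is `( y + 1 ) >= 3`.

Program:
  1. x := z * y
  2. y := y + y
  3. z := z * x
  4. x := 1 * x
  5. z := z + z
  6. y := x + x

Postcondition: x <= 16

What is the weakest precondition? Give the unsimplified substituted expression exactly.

Answer: ( 1 * ( z * y ) ) <= 16

Derivation:
post: x <= 16
stmt 6: y := x + x  -- replace 0 occurrence(s) of y with (x + x)
  => x <= 16
stmt 5: z := z + z  -- replace 0 occurrence(s) of z with (z + z)
  => x <= 16
stmt 4: x := 1 * x  -- replace 1 occurrence(s) of x with (1 * x)
  => ( 1 * x ) <= 16
stmt 3: z := z * x  -- replace 0 occurrence(s) of z with (z * x)
  => ( 1 * x ) <= 16
stmt 2: y := y + y  -- replace 0 occurrence(s) of y with (y + y)
  => ( 1 * x ) <= 16
stmt 1: x := z * y  -- replace 1 occurrence(s) of x with (z * y)
  => ( 1 * ( z * y ) ) <= 16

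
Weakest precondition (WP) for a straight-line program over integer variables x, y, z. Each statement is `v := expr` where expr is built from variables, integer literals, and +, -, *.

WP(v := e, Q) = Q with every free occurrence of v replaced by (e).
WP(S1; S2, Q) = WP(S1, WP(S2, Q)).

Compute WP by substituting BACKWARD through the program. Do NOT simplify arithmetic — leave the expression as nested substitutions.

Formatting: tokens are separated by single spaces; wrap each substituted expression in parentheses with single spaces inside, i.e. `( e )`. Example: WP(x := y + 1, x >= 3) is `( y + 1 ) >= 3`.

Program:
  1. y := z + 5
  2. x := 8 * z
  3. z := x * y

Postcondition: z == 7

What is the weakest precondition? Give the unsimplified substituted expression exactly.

post: z == 7
stmt 3: z := x * y  -- replace 1 occurrence(s) of z with (x * y)
  => ( x * y ) == 7
stmt 2: x := 8 * z  -- replace 1 occurrence(s) of x with (8 * z)
  => ( ( 8 * z ) * y ) == 7
stmt 1: y := z + 5  -- replace 1 occurrence(s) of y with (z + 5)
  => ( ( 8 * z ) * ( z + 5 ) ) == 7

Answer: ( ( 8 * z ) * ( z + 5 ) ) == 7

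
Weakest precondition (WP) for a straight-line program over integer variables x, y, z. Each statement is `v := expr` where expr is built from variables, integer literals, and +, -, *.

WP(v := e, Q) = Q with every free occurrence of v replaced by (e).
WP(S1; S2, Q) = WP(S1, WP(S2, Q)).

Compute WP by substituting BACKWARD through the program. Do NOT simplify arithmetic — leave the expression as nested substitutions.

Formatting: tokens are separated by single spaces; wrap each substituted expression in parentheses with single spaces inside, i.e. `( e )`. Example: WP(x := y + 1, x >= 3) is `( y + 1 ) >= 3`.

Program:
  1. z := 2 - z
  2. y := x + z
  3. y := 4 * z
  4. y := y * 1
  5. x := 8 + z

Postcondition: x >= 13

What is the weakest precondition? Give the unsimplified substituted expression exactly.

Answer: ( 8 + ( 2 - z ) ) >= 13

Derivation:
post: x >= 13
stmt 5: x := 8 + z  -- replace 1 occurrence(s) of x with (8 + z)
  => ( 8 + z ) >= 13
stmt 4: y := y * 1  -- replace 0 occurrence(s) of y with (y * 1)
  => ( 8 + z ) >= 13
stmt 3: y := 4 * z  -- replace 0 occurrence(s) of y with (4 * z)
  => ( 8 + z ) >= 13
stmt 2: y := x + z  -- replace 0 occurrence(s) of y with (x + z)
  => ( 8 + z ) >= 13
stmt 1: z := 2 - z  -- replace 1 occurrence(s) of z with (2 - z)
  => ( 8 + ( 2 - z ) ) >= 13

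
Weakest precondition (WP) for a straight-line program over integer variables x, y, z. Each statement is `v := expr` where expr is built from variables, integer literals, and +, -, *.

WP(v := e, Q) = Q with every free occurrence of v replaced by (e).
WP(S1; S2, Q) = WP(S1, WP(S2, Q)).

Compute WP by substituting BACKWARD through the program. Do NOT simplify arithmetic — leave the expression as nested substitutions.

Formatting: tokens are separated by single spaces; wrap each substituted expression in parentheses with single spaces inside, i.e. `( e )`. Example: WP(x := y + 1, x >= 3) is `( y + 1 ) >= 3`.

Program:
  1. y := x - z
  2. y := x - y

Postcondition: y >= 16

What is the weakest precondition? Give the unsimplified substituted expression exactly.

post: y >= 16
stmt 2: y := x - y  -- replace 1 occurrence(s) of y with (x - y)
  => ( x - y ) >= 16
stmt 1: y := x - z  -- replace 1 occurrence(s) of y with (x - z)
  => ( x - ( x - z ) ) >= 16

Answer: ( x - ( x - z ) ) >= 16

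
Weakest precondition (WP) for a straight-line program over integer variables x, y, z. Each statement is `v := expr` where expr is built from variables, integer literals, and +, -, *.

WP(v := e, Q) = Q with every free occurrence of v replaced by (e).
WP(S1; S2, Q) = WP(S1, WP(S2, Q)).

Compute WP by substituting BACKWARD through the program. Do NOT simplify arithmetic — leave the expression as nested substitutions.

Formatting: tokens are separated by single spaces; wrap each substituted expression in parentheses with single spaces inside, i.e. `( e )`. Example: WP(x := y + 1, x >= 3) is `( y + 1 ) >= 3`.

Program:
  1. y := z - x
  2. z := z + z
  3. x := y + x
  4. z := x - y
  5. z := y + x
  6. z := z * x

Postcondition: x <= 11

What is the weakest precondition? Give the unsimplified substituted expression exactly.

Answer: ( ( z - x ) + x ) <= 11

Derivation:
post: x <= 11
stmt 6: z := z * x  -- replace 0 occurrence(s) of z with (z * x)
  => x <= 11
stmt 5: z := y + x  -- replace 0 occurrence(s) of z with (y + x)
  => x <= 11
stmt 4: z := x - y  -- replace 0 occurrence(s) of z with (x - y)
  => x <= 11
stmt 3: x := y + x  -- replace 1 occurrence(s) of x with (y + x)
  => ( y + x ) <= 11
stmt 2: z := z + z  -- replace 0 occurrence(s) of z with (z + z)
  => ( y + x ) <= 11
stmt 1: y := z - x  -- replace 1 occurrence(s) of y with (z - x)
  => ( ( z - x ) + x ) <= 11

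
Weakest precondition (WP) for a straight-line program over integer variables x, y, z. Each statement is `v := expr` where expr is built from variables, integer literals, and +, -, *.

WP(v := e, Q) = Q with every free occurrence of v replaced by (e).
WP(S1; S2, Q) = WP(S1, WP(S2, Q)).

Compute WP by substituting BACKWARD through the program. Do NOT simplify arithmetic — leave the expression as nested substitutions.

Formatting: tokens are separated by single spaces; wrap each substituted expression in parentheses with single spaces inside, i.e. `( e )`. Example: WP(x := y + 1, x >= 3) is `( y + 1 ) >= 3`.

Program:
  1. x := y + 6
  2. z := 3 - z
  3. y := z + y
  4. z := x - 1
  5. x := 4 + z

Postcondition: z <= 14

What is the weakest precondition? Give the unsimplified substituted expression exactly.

Answer: ( ( y + 6 ) - 1 ) <= 14

Derivation:
post: z <= 14
stmt 5: x := 4 + z  -- replace 0 occurrence(s) of x with (4 + z)
  => z <= 14
stmt 4: z := x - 1  -- replace 1 occurrence(s) of z with (x - 1)
  => ( x - 1 ) <= 14
stmt 3: y := z + y  -- replace 0 occurrence(s) of y with (z + y)
  => ( x - 1 ) <= 14
stmt 2: z := 3 - z  -- replace 0 occurrence(s) of z with (3 - z)
  => ( x - 1 ) <= 14
stmt 1: x := y + 6  -- replace 1 occurrence(s) of x with (y + 6)
  => ( ( y + 6 ) - 1 ) <= 14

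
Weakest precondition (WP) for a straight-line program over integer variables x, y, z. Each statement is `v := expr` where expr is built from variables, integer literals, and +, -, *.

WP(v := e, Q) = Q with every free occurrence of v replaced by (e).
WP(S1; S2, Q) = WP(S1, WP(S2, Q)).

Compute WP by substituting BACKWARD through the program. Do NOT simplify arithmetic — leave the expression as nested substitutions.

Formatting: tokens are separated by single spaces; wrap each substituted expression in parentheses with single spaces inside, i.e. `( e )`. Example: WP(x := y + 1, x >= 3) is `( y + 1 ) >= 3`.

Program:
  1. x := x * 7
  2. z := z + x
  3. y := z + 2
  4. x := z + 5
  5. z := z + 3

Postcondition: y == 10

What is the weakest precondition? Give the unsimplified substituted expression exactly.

Answer: ( ( z + ( x * 7 ) ) + 2 ) == 10

Derivation:
post: y == 10
stmt 5: z := z + 3  -- replace 0 occurrence(s) of z with (z + 3)
  => y == 10
stmt 4: x := z + 5  -- replace 0 occurrence(s) of x with (z + 5)
  => y == 10
stmt 3: y := z + 2  -- replace 1 occurrence(s) of y with (z + 2)
  => ( z + 2 ) == 10
stmt 2: z := z + x  -- replace 1 occurrence(s) of z with (z + x)
  => ( ( z + x ) + 2 ) == 10
stmt 1: x := x * 7  -- replace 1 occurrence(s) of x with (x * 7)
  => ( ( z + ( x * 7 ) ) + 2 ) == 10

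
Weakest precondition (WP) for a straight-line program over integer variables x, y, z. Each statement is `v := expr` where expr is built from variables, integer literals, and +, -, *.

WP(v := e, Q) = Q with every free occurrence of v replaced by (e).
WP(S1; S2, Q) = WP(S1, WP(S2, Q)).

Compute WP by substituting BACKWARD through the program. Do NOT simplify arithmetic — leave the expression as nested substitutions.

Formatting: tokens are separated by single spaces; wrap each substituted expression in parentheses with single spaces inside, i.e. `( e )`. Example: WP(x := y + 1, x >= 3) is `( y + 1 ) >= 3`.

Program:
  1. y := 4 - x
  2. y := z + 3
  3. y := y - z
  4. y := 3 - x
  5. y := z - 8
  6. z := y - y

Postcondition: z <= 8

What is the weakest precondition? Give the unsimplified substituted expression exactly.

post: z <= 8
stmt 6: z := y - y  -- replace 1 occurrence(s) of z with (y - y)
  => ( y - y ) <= 8
stmt 5: y := z - 8  -- replace 2 occurrence(s) of y with (z - 8)
  => ( ( z - 8 ) - ( z - 8 ) ) <= 8
stmt 4: y := 3 - x  -- replace 0 occurrence(s) of y with (3 - x)
  => ( ( z - 8 ) - ( z - 8 ) ) <= 8
stmt 3: y := y - z  -- replace 0 occurrence(s) of y with (y - z)
  => ( ( z - 8 ) - ( z - 8 ) ) <= 8
stmt 2: y := z + 3  -- replace 0 occurrence(s) of y with (z + 3)
  => ( ( z - 8 ) - ( z - 8 ) ) <= 8
stmt 1: y := 4 - x  -- replace 0 occurrence(s) of y with (4 - x)
  => ( ( z - 8 ) - ( z - 8 ) ) <= 8

Answer: ( ( z - 8 ) - ( z - 8 ) ) <= 8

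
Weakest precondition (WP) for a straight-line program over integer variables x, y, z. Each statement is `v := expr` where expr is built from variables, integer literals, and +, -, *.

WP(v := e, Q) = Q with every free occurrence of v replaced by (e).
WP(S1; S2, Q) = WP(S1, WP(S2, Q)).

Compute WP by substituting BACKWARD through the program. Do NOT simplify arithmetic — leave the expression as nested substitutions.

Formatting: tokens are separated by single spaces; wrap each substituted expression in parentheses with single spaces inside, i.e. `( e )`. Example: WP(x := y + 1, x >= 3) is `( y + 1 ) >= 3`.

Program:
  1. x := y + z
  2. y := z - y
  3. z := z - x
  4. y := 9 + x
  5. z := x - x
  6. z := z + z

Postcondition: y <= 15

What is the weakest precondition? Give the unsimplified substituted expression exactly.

Answer: ( 9 + ( y + z ) ) <= 15

Derivation:
post: y <= 15
stmt 6: z := z + z  -- replace 0 occurrence(s) of z with (z + z)
  => y <= 15
stmt 5: z := x - x  -- replace 0 occurrence(s) of z with (x - x)
  => y <= 15
stmt 4: y := 9 + x  -- replace 1 occurrence(s) of y with (9 + x)
  => ( 9 + x ) <= 15
stmt 3: z := z - x  -- replace 0 occurrence(s) of z with (z - x)
  => ( 9 + x ) <= 15
stmt 2: y := z - y  -- replace 0 occurrence(s) of y with (z - y)
  => ( 9 + x ) <= 15
stmt 1: x := y + z  -- replace 1 occurrence(s) of x with (y + z)
  => ( 9 + ( y + z ) ) <= 15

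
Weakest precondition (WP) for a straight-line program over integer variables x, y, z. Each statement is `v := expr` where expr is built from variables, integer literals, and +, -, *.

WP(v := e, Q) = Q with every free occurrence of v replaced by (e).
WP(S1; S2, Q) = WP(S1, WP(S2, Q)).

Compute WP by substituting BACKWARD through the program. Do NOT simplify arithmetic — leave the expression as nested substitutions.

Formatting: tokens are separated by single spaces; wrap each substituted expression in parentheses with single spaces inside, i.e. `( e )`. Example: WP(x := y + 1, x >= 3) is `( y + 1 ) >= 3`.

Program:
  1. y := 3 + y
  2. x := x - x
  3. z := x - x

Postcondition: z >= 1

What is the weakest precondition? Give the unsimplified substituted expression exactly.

Answer: ( ( x - x ) - ( x - x ) ) >= 1

Derivation:
post: z >= 1
stmt 3: z := x - x  -- replace 1 occurrence(s) of z with (x - x)
  => ( x - x ) >= 1
stmt 2: x := x - x  -- replace 2 occurrence(s) of x with (x - x)
  => ( ( x - x ) - ( x - x ) ) >= 1
stmt 1: y := 3 + y  -- replace 0 occurrence(s) of y with (3 + y)
  => ( ( x - x ) - ( x - x ) ) >= 1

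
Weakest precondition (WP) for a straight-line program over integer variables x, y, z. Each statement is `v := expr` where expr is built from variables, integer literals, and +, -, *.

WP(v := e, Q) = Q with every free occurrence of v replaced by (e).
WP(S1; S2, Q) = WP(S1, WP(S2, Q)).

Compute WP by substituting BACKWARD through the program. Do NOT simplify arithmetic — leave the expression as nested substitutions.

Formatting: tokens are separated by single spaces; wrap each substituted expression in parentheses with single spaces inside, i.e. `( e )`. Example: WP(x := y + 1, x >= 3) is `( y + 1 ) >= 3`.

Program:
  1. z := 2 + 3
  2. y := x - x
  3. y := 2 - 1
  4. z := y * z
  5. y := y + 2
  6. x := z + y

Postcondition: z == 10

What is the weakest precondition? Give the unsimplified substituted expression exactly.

Answer: ( ( 2 - 1 ) * ( 2 + 3 ) ) == 10

Derivation:
post: z == 10
stmt 6: x := z + y  -- replace 0 occurrence(s) of x with (z + y)
  => z == 10
stmt 5: y := y + 2  -- replace 0 occurrence(s) of y with (y + 2)
  => z == 10
stmt 4: z := y * z  -- replace 1 occurrence(s) of z with (y * z)
  => ( y * z ) == 10
stmt 3: y := 2 - 1  -- replace 1 occurrence(s) of y with (2 - 1)
  => ( ( 2 - 1 ) * z ) == 10
stmt 2: y := x - x  -- replace 0 occurrence(s) of y with (x - x)
  => ( ( 2 - 1 ) * z ) == 10
stmt 1: z := 2 + 3  -- replace 1 occurrence(s) of z with (2 + 3)
  => ( ( 2 - 1 ) * ( 2 + 3 ) ) == 10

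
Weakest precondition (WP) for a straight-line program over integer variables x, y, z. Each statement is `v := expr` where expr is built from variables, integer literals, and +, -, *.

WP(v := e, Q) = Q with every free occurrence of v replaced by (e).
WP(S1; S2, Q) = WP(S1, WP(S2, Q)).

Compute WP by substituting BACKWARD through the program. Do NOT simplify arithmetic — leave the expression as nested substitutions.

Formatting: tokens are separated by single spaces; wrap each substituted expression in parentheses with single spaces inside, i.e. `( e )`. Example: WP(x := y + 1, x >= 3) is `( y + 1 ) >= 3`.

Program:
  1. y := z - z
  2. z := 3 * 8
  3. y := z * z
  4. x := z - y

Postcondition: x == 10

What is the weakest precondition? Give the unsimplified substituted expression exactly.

post: x == 10
stmt 4: x := z - y  -- replace 1 occurrence(s) of x with (z - y)
  => ( z - y ) == 10
stmt 3: y := z * z  -- replace 1 occurrence(s) of y with (z * z)
  => ( z - ( z * z ) ) == 10
stmt 2: z := 3 * 8  -- replace 3 occurrence(s) of z with (3 * 8)
  => ( ( 3 * 8 ) - ( ( 3 * 8 ) * ( 3 * 8 ) ) ) == 10
stmt 1: y := z - z  -- replace 0 occurrence(s) of y with (z - z)
  => ( ( 3 * 8 ) - ( ( 3 * 8 ) * ( 3 * 8 ) ) ) == 10

Answer: ( ( 3 * 8 ) - ( ( 3 * 8 ) * ( 3 * 8 ) ) ) == 10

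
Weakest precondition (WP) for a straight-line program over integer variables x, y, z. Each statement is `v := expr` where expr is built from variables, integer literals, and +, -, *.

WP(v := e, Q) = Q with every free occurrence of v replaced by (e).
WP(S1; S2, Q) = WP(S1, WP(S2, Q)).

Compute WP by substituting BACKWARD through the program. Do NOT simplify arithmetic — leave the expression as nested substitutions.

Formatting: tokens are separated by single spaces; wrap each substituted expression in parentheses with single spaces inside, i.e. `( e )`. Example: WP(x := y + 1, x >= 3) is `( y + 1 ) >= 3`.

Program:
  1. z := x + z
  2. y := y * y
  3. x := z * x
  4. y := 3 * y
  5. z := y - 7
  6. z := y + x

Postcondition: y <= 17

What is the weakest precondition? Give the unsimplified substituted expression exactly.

Answer: ( 3 * ( y * y ) ) <= 17

Derivation:
post: y <= 17
stmt 6: z := y + x  -- replace 0 occurrence(s) of z with (y + x)
  => y <= 17
stmt 5: z := y - 7  -- replace 0 occurrence(s) of z with (y - 7)
  => y <= 17
stmt 4: y := 3 * y  -- replace 1 occurrence(s) of y with (3 * y)
  => ( 3 * y ) <= 17
stmt 3: x := z * x  -- replace 0 occurrence(s) of x with (z * x)
  => ( 3 * y ) <= 17
stmt 2: y := y * y  -- replace 1 occurrence(s) of y with (y * y)
  => ( 3 * ( y * y ) ) <= 17
stmt 1: z := x + z  -- replace 0 occurrence(s) of z with (x + z)
  => ( 3 * ( y * y ) ) <= 17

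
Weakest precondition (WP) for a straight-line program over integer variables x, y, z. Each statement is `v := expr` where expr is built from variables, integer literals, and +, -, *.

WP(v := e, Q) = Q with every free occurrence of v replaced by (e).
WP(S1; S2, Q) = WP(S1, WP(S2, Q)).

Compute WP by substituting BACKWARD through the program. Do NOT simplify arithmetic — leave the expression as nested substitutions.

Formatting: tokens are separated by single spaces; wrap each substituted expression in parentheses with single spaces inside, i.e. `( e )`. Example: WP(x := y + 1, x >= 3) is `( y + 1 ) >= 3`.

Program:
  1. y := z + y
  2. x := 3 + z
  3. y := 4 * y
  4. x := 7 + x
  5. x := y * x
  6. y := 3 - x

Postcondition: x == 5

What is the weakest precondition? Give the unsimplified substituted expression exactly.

post: x == 5
stmt 6: y := 3 - x  -- replace 0 occurrence(s) of y with (3 - x)
  => x == 5
stmt 5: x := y * x  -- replace 1 occurrence(s) of x with (y * x)
  => ( y * x ) == 5
stmt 4: x := 7 + x  -- replace 1 occurrence(s) of x with (7 + x)
  => ( y * ( 7 + x ) ) == 5
stmt 3: y := 4 * y  -- replace 1 occurrence(s) of y with (4 * y)
  => ( ( 4 * y ) * ( 7 + x ) ) == 5
stmt 2: x := 3 + z  -- replace 1 occurrence(s) of x with (3 + z)
  => ( ( 4 * y ) * ( 7 + ( 3 + z ) ) ) == 5
stmt 1: y := z + y  -- replace 1 occurrence(s) of y with (z + y)
  => ( ( 4 * ( z + y ) ) * ( 7 + ( 3 + z ) ) ) == 5

Answer: ( ( 4 * ( z + y ) ) * ( 7 + ( 3 + z ) ) ) == 5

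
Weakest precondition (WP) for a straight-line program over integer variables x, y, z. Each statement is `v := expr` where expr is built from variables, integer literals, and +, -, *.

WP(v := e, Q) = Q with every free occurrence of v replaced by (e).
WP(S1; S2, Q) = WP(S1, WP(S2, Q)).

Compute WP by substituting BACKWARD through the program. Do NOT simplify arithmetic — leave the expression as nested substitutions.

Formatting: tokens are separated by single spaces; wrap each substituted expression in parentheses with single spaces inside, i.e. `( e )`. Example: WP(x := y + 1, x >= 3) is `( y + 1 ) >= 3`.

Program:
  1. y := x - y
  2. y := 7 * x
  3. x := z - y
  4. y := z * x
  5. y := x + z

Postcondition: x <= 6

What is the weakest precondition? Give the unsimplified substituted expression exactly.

post: x <= 6
stmt 5: y := x + z  -- replace 0 occurrence(s) of y with (x + z)
  => x <= 6
stmt 4: y := z * x  -- replace 0 occurrence(s) of y with (z * x)
  => x <= 6
stmt 3: x := z - y  -- replace 1 occurrence(s) of x with (z - y)
  => ( z - y ) <= 6
stmt 2: y := 7 * x  -- replace 1 occurrence(s) of y with (7 * x)
  => ( z - ( 7 * x ) ) <= 6
stmt 1: y := x - y  -- replace 0 occurrence(s) of y with (x - y)
  => ( z - ( 7 * x ) ) <= 6

Answer: ( z - ( 7 * x ) ) <= 6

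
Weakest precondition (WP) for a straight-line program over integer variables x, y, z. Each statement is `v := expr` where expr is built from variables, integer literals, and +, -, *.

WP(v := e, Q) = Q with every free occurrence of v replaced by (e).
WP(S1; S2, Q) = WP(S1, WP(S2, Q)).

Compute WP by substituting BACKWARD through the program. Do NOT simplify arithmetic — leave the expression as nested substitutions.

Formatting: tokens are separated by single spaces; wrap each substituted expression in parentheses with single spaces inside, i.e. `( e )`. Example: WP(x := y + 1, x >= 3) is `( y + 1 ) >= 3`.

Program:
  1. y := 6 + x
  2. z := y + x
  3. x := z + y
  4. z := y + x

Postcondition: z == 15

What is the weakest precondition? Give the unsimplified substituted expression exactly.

post: z == 15
stmt 4: z := y + x  -- replace 1 occurrence(s) of z with (y + x)
  => ( y + x ) == 15
stmt 3: x := z + y  -- replace 1 occurrence(s) of x with (z + y)
  => ( y + ( z + y ) ) == 15
stmt 2: z := y + x  -- replace 1 occurrence(s) of z with (y + x)
  => ( y + ( ( y + x ) + y ) ) == 15
stmt 1: y := 6 + x  -- replace 3 occurrence(s) of y with (6 + x)
  => ( ( 6 + x ) + ( ( ( 6 + x ) + x ) + ( 6 + x ) ) ) == 15

Answer: ( ( 6 + x ) + ( ( ( 6 + x ) + x ) + ( 6 + x ) ) ) == 15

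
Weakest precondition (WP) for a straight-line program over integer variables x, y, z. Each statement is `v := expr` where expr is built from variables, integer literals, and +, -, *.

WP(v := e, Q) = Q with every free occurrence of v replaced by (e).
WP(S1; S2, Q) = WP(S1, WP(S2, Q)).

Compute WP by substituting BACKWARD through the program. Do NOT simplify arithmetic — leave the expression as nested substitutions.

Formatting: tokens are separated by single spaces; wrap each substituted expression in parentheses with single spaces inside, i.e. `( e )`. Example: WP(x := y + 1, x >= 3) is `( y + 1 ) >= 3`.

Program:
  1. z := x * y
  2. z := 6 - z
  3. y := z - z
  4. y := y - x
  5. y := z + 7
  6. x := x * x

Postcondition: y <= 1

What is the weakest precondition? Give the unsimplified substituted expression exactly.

post: y <= 1
stmt 6: x := x * x  -- replace 0 occurrence(s) of x with (x * x)
  => y <= 1
stmt 5: y := z + 7  -- replace 1 occurrence(s) of y with (z + 7)
  => ( z + 7 ) <= 1
stmt 4: y := y - x  -- replace 0 occurrence(s) of y with (y - x)
  => ( z + 7 ) <= 1
stmt 3: y := z - z  -- replace 0 occurrence(s) of y with (z - z)
  => ( z + 7 ) <= 1
stmt 2: z := 6 - z  -- replace 1 occurrence(s) of z with (6 - z)
  => ( ( 6 - z ) + 7 ) <= 1
stmt 1: z := x * y  -- replace 1 occurrence(s) of z with (x * y)
  => ( ( 6 - ( x * y ) ) + 7 ) <= 1

Answer: ( ( 6 - ( x * y ) ) + 7 ) <= 1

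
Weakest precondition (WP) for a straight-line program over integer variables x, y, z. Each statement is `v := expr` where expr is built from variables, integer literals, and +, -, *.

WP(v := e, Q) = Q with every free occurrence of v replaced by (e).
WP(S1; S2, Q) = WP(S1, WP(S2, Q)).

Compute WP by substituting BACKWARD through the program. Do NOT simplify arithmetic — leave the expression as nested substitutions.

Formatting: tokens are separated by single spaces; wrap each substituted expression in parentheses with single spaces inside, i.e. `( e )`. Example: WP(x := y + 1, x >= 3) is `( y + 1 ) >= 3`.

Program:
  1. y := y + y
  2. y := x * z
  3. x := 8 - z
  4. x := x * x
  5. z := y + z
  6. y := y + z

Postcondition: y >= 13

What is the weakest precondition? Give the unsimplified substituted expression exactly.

post: y >= 13
stmt 6: y := y + z  -- replace 1 occurrence(s) of y with (y + z)
  => ( y + z ) >= 13
stmt 5: z := y + z  -- replace 1 occurrence(s) of z with (y + z)
  => ( y + ( y + z ) ) >= 13
stmt 4: x := x * x  -- replace 0 occurrence(s) of x with (x * x)
  => ( y + ( y + z ) ) >= 13
stmt 3: x := 8 - z  -- replace 0 occurrence(s) of x with (8 - z)
  => ( y + ( y + z ) ) >= 13
stmt 2: y := x * z  -- replace 2 occurrence(s) of y with (x * z)
  => ( ( x * z ) + ( ( x * z ) + z ) ) >= 13
stmt 1: y := y + y  -- replace 0 occurrence(s) of y with (y + y)
  => ( ( x * z ) + ( ( x * z ) + z ) ) >= 13

Answer: ( ( x * z ) + ( ( x * z ) + z ) ) >= 13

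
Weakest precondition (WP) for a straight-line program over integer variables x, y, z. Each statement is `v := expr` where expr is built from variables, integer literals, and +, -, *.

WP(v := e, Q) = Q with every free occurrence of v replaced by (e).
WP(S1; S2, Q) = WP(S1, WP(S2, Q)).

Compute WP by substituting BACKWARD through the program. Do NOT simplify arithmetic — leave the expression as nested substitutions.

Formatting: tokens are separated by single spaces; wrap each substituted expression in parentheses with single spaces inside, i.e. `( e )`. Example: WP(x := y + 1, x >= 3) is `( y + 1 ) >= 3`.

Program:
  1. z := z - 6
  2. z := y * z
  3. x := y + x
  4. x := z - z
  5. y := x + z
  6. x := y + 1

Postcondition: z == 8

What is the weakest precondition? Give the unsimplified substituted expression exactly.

Answer: ( y * ( z - 6 ) ) == 8

Derivation:
post: z == 8
stmt 6: x := y + 1  -- replace 0 occurrence(s) of x with (y + 1)
  => z == 8
stmt 5: y := x + z  -- replace 0 occurrence(s) of y with (x + z)
  => z == 8
stmt 4: x := z - z  -- replace 0 occurrence(s) of x with (z - z)
  => z == 8
stmt 3: x := y + x  -- replace 0 occurrence(s) of x with (y + x)
  => z == 8
stmt 2: z := y * z  -- replace 1 occurrence(s) of z with (y * z)
  => ( y * z ) == 8
stmt 1: z := z - 6  -- replace 1 occurrence(s) of z with (z - 6)
  => ( y * ( z - 6 ) ) == 8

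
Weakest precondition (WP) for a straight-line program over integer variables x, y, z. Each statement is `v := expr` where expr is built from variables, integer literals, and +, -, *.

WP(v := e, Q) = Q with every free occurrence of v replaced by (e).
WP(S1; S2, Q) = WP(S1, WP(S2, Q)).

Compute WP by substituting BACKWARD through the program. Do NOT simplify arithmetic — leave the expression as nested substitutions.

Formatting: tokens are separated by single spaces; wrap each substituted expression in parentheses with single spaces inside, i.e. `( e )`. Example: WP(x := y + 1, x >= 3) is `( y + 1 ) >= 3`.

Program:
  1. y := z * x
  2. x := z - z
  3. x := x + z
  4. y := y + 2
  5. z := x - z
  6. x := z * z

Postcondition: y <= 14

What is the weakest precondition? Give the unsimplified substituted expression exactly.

Answer: ( ( z * x ) + 2 ) <= 14

Derivation:
post: y <= 14
stmt 6: x := z * z  -- replace 0 occurrence(s) of x with (z * z)
  => y <= 14
stmt 5: z := x - z  -- replace 0 occurrence(s) of z with (x - z)
  => y <= 14
stmt 4: y := y + 2  -- replace 1 occurrence(s) of y with (y + 2)
  => ( y + 2 ) <= 14
stmt 3: x := x + z  -- replace 0 occurrence(s) of x with (x + z)
  => ( y + 2 ) <= 14
stmt 2: x := z - z  -- replace 0 occurrence(s) of x with (z - z)
  => ( y + 2 ) <= 14
stmt 1: y := z * x  -- replace 1 occurrence(s) of y with (z * x)
  => ( ( z * x ) + 2 ) <= 14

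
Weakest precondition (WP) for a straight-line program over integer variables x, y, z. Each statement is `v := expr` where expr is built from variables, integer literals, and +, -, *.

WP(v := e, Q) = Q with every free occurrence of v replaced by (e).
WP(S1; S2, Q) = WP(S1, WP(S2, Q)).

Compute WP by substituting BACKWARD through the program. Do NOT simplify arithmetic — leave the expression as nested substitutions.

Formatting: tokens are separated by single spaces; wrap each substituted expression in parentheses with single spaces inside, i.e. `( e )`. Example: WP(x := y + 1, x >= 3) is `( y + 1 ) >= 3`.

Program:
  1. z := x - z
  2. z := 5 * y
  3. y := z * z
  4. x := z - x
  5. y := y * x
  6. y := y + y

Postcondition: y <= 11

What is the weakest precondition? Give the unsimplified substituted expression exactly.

post: y <= 11
stmt 6: y := y + y  -- replace 1 occurrence(s) of y with (y + y)
  => ( y + y ) <= 11
stmt 5: y := y * x  -- replace 2 occurrence(s) of y with (y * x)
  => ( ( y * x ) + ( y * x ) ) <= 11
stmt 4: x := z - x  -- replace 2 occurrence(s) of x with (z - x)
  => ( ( y * ( z - x ) ) + ( y * ( z - x ) ) ) <= 11
stmt 3: y := z * z  -- replace 2 occurrence(s) of y with (z * z)
  => ( ( ( z * z ) * ( z - x ) ) + ( ( z * z ) * ( z - x ) ) ) <= 11
stmt 2: z := 5 * y  -- replace 6 occurrence(s) of z with (5 * y)
  => ( ( ( ( 5 * y ) * ( 5 * y ) ) * ( ( 5 * y ) - x ) ) + ( ( ( 5 * y ) * ( 5 * y ) ) * ( ( 5 * y ) - x ) ) ) <= 11
stmt 1: z := x - z  -- replace 0 occurrence(s) of z with (x - z)
  => ( ( ( ( 5 * y ) * ( 5 * y ) ) * ( ( 5 * y ) - x ) ) + ( ( ( 5 * y ) * ( 5 * y ) ) * ( ( 5 * y ) - x ) ) ) <= 11

Answer: ( ( ( ( 5 * y ) * ( 5 * y ) ) * ( ( 5 * y ) - x ) ) + ( ( ( 5 * y ) * ( 5 * y ) ) * ( ( 5 * y ) - x ) ) ) <= 11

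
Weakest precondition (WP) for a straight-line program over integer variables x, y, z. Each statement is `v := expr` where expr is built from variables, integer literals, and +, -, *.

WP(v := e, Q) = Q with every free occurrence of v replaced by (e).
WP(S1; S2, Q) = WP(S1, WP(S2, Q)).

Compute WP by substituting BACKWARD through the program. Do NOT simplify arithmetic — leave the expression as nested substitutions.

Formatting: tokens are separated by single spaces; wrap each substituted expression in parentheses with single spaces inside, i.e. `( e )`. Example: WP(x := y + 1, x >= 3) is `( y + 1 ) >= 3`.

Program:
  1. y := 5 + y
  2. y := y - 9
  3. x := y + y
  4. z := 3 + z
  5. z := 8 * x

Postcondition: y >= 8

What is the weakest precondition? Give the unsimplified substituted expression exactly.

post: y >= 8
stmt 5: z := 8 * x  -- replace 0 occurrence(s) of z with (8 * x)
  => y >= 8
stmt 4: z := 3 + z  -- replace 0 occurrence(s) of z with (3 + z)
  => y >= 8
stmt 3: x := y + y  -- replace 0 occurrence(s) of x with (y + y)
  => y >= 8
stmt 2: y := y - 9  -- replace 1 occurrence(s) of y with (y - 9)
  => ( y - 9 ) >= 8
stmt 1: y := 5 + y  -- replace 1 occurrence(s) of y with (5 + y)
  => ( ( 5 + y ) - 9 ) >= 8

Answer: ( ( 5 + y ) - 9 ) >= 8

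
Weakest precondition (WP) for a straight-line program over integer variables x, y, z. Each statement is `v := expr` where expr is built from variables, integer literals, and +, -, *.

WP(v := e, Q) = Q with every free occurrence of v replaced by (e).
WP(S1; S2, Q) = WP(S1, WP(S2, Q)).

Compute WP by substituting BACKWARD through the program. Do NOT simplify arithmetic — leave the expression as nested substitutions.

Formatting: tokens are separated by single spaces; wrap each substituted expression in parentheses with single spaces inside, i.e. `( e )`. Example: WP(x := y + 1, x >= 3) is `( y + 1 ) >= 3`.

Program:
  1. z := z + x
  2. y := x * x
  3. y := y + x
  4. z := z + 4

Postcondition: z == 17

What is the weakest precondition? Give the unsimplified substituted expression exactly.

post: z == 17
stmt 4: z := z + 4  -- replace 1 occurrence(s) of z with (z + 4)
  => ( z + 4 ) == 17
stmt 3: y := y + x  -- replace 0 occurrence(s) of y with (y + x)
  => ( z + 4 ) == 17
stmt 2: y := x * x  -- replace 0 occurrence(s) of y with (x * x)
  => ( z + 4 ) == 17
stmt 1: z := z + x  -- replace 1 occurrence(s) of z with (z + x)
  => ( ( z + x ) + 4 ) == 17

Answer: ( ( z + x ) + 4 ) == 17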